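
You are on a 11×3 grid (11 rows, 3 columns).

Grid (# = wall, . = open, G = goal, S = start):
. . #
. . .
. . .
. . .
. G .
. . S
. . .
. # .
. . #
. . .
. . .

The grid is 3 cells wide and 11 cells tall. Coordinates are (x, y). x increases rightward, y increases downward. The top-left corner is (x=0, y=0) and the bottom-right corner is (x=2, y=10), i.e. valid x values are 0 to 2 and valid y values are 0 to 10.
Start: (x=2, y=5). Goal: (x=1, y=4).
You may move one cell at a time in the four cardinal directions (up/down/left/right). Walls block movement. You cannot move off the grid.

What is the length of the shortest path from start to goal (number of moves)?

BFS from (x=2, y=5) until reaching (x=1, y=4):
  Distance 0: (x=2, y=5)
  Distance 1: (x=2, y=4), (x=1, y=5), (x=2, y=6)
  Distance 2: (x=2, y=3), (x=1, y=4), (x=0, y=5), (x=1, y=6), (x=2, y=7)  <- goal reached here
One shortest path (2 moves): (x=2, y=5) -> (x=1, y=5) -> (x=1, y=4)

Answer: Shortest path length: 2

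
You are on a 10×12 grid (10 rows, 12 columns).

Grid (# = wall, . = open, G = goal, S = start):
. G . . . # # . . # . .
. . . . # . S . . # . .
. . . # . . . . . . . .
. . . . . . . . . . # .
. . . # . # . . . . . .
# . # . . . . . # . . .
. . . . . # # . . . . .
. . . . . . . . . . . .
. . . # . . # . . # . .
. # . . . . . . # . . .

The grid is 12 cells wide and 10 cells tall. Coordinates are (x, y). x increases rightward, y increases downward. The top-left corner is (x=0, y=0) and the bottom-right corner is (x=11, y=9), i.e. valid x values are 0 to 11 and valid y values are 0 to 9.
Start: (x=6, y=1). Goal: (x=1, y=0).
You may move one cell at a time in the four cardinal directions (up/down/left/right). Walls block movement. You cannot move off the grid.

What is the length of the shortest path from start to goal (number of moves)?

BFS from (x=6, y=1) until reaching (x=1, y=0):
  Distance 0: (x=6, y=1)
  Distance 1: (x=5, y=1), (x=7, y=1), (x=6, y=2)
  Distance 2: (x=7, y=0), (x=8, y=1), (x=5, y=2), (x=7, y=2), (x=6, y=3)
  Distance 3: (x=8, y=0), (x=4, y=2), (x=8, y=2), (x=5, y=3), (x=7, y=3), (x=6, y=4)
  Distance 4: (x=9, y=2), (x=4, y=3), (x=8, y=3), (x=7, y=4), (x=6, y=5)
  Distance 5: (x=10, y=2), (x=3, y=3), (x=9, y=3), (x=4, y=4), (x=8, y=4), (x=5, y=5), (x=7, y=5)
  Distance 6: (x=10, y=1), (x=11, y=2), (x=2, y=3), (x=9, y=4), (x=4, y=5), (x=7, y=6)
  Distance 7: (x=10, y=0), (x=11, y=1), (x=2, y=2), (x=1, y=3), (x=11, y=3), (x=2, y=4), (x=10, y=4), (x=3, y=5), (x=9, y=5), (x=4, y=6), (x=8, y=6), (x=7, y=7)
  Distance 8: (x=11, y=0), (x=2, y=1), (x=1, y=2), (x=0, y=3), (x=1, y=4), (x=11, y=4), (x=10, y=5), (x=3, y=6), (x=9, y=6), (x=4, y=7), (x=6, y=7), (x=8, y=7), (x=7, y=8)
  Distance 9: (x=2, y=0), (x=1, y=1), (x=3, y=1), (x=0, y=2), (x=0, y=4), (x=1, y=5), (x=11, y=5), (x=2, y=6), (x=10, y=6), (x=3, y=7), (x=5, y=7), (x=9, y=7), (x=4, y=8), (x=8, y=8), (x=7, y=9)
  Distance 10: (x=1, y=0), (x=3, y=0), (x=0, y=1), (x=1, y=6), (x=11, y=6), (x=2, y=7), (x=10, y=7), (x=5, y=8), (x=4, y=9), (x=6, y=9)  <- goal reached here
One shortest path (10 moves): (x=6, y=1) -> (x=5, y=1) -> (x=5, y=2) -> (x=4, y=2) -> (x=4, y=3) -> (x=3, y=3) -> (x=2, y=3) -> (x=1, y=3) -> (x=1, y=2) -> (x=1, y=1) -> (x=1, y=0)

Answer: Shortest path length: 10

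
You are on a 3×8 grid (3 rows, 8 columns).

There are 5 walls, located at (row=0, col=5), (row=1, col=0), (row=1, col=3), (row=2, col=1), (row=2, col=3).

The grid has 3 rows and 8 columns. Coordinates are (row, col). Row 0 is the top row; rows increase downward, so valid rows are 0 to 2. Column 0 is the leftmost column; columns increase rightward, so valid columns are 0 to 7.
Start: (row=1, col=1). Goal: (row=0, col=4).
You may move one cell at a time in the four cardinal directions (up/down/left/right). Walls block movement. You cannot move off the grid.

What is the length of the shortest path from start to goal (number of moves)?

Answer: Shortest path length: 4

Derivation:
BFS from (row=1, col=1) until reaching (row=0, col=4):
  Distance 0: (row=1, col=1)
  Distance 1: (row=0, col=1), (row=1, col=2)
  Distance 2: (row=0, col=0), (row=0, col=2), (row=2, col=2)
  Distance 3: (row=0, col=3)
  Distance 4: (row=0, col=4)  <- goal reached here
One shortest path (4 moves): (row=1, col=1) -> (row=1, col=2) -> (row=0, col=2) -> (row=0, col=3) -> (row=0, col=4)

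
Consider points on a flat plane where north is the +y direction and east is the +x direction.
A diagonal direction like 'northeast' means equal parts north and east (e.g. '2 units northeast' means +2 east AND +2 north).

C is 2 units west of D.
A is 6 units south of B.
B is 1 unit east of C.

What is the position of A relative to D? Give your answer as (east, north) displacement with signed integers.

Place D at the origin (east=0, north=0).
  C is 2 units west of D: delta (east=-2, north=+0); C at (east=-2, north=0).
  B is 1 unit east of C: delta (east=+1, north=+0); B at (east=-1, north=0).
  A is 6 units south of B: delta (east=+0, north=-6); A at (east=-1, north=-6).
Therefore A relative to D: (east=-1, north=-6).

Answer: A is at (east=-1, north=-6) relative to D.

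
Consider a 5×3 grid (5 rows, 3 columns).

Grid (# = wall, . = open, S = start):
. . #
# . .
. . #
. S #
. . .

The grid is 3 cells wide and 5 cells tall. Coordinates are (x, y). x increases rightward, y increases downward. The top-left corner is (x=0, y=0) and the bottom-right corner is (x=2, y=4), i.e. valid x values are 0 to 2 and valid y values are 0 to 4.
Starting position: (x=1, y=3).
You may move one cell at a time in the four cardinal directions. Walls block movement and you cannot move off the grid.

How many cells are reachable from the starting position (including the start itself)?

Answer: Reachable cells: 11

Derivation:
BFS flood-fill from (x=1, y=3):
  Distance 0: (x=1, y=3)
  Distance 1: (x=1, y=2), (x=0, y=3), (x=1, y=4)
  Distance 2: (x=1, y=1), (x=0, y=2), (x=0, y=4), (x=2, y=4)
  Distance 3: (x=1, y=0), (x=2, y=1)
  Distance 4: (x=0, y=0)
Total reachable: 11 (grid has 11 open cells total)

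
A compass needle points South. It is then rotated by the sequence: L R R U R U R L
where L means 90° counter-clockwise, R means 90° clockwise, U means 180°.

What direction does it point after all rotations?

Answer: Final heading: North

Derivation:
Start: South
  L (left (90° counter-clockwise)) -> East
  R (right (90° clockwise)) -> South
  R (right (90° clockwise)) -> West
  U (U-turn (180°)) -> East
  R (right (90° clockwise)) -> South
  U (U-turn (180°)) -> North
  R (right (90° clockwise)) -> East
  L (left (90° counter-clockwise)) -> North
Final: North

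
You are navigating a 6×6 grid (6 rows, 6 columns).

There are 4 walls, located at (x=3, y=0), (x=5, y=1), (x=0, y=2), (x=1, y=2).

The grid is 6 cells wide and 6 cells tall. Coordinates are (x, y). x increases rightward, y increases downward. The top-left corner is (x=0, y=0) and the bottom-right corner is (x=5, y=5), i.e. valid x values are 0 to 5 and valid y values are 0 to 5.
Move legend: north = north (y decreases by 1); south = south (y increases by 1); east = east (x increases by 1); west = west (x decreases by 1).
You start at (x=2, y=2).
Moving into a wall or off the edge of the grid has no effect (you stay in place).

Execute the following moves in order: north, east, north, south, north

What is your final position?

Start: (x=2, y=2)
  north (north): (x=2, y=2) -> (x=2, y=1)
  east (east): (x=2, y=1) -> (x=3, y=1)
  north (north): blocked, stay at (x=3, y=1)
  south (south): (x=3, y=1) -> (x=3, y=2)
  north (north): (x=3, y=2) -> (x=3, y=1)
Final: (x=3, y=1)

Answer: Final position: (x=3, y=1)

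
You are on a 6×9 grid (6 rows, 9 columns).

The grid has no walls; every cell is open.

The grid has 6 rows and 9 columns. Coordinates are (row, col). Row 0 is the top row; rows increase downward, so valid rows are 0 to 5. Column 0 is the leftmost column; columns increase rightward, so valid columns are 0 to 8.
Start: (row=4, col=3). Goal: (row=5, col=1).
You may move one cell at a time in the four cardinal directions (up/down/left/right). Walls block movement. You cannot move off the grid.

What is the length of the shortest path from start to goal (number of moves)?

BFS from (row=4, col=3) until reaching (row=5, col=1):
  Distance 0: (row=4, col=3)
  Distance 1: (row=3, col=3), (row=4, col=2), (row=4, col=4), (row=5, col=3)
  Distance 2: (row=2, col=3), (row=3, col=2), (row=3, col=4), (row=4, col=1), (row=4, col=5), (row=5, col=2), (row=5, col=4)
  Distance 3: (row=1, col=3), (row=2, col=2), (row=2, col=4), (row=3, col=1), (row=3, col=5), (row=4, col=0), (row=4, col=6), (row=5, col=1), (row=5, col=5)  <- goal reached here
One shortest path (3 moves): (row=4, col=3) -> (row=4, col=2) -> (row=4, col=1) -> (row=5, col=1)

Answer: Shortest path length: 3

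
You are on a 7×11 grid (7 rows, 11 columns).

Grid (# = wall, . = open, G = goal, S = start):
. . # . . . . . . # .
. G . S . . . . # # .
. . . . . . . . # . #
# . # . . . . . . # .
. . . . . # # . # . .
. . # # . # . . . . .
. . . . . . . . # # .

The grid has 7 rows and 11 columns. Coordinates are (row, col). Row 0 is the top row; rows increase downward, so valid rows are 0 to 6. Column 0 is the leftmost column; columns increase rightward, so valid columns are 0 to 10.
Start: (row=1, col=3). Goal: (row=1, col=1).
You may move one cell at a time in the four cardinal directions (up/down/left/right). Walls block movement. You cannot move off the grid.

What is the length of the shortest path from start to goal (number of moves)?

BFS from (row=1, col=3) until reaching (row=1, col=1):
  Distance 0: (row=1, col=3)
  Distance 1: (row=0, col=3), (row=1, col=2), (row=1, col=4), (row=2, col=3)
  Distance 2: (row=0, col=4), (row=1, col=1), (row=1, col=5), (row=2, col=2), (row=2, col=4), (row=3, col=3)  <- goal reached here
One shortest path (2 moves): (row=1, col=3) -> (row=1, col=2) -> (row=1, col=1)

Answer: Shortest path length: 2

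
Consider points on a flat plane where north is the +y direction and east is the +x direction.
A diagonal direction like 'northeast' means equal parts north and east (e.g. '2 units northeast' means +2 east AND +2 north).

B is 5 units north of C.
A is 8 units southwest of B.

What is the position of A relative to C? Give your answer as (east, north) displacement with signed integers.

Place C at the origin (east=0, north=0).
  B is 5 units north of C: delta (east=+0, north=+5); B at (east=0, north=5).
  A is 8 units southwest of B: delta (east=-8, north=-8); A at (east=-8, north=-3).
Therefore A relative to C: (east=-8, north=-3).

Answer: A is at (east=-8, north=-3) relative to C.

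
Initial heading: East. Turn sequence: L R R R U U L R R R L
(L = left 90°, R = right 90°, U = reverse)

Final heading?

Answer: Final heading: North

Derivation:
Start: East
  L (left (90° counter-clockwise)) -> North
  R (right (90° clockwise)) -> East
  R (right (90° clockwise)) -> South
  R (right (90° clockwise)) -> West
  U (U-turn (180°)) -> East
  U (U-turn (180°)) -> West
  L (left (90° counter-clockwise)) -> South
  R (right (90° clockwise)) -> West
  R (right (90° clockwise)) -> North
  R (right (90° clockwise)) -> East
  L (left (90° counter-clockwise)) -> North
Final: North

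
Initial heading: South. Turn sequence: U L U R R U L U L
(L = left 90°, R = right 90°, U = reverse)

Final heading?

Start: South
  U (U-turn (180°)) -> North
  L (left (90° counter-clockwise)) -> West
  U (U-turn (180°)) -> East
  R (right (90° clockwise)) -> South
  R (right (90° clockwise)) -> West
  U (U-turn (180°)) -> East
  L (left (90° counter-clockwise)) -> North
  U (U-turn (180°)) -> South
  L (left (90° counter-clockwise)) -> East
Final: East

Answer: Final heading: East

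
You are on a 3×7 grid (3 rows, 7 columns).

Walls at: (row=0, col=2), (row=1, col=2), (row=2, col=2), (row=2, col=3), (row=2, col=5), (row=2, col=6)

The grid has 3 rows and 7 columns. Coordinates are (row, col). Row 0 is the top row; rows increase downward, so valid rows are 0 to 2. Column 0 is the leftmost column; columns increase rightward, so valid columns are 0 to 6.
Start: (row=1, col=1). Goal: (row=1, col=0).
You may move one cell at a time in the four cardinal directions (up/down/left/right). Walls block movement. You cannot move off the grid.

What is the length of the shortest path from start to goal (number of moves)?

Answer: Shortest path length: 1

Derivation:
BFS from (row=1, col=1) until reaching (row=1, col=0):
  Distance 0: (row=1, col=1)
  Distance 1: (row=0, col=1), (row=1, col=0), (row=2, col=1)  <- goal reached here
One shortest path (1 moves): (row=1, col=1) -> (row=1, col=0)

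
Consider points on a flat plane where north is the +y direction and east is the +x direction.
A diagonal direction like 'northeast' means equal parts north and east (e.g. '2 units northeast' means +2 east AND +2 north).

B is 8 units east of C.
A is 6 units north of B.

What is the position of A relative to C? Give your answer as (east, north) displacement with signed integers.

Place C at the origin (east=0, north=0).
  B is 8 units east of C: delta (east=+8, north=+0); B at (east=8, north=0).
  A is 6 units north of B: delta (east=+0, north=+6); A at (east=8, north=6).
Therefore A relative to C: (east=8, north=6).

Answer: A is at (east=8, north=6) relative to C.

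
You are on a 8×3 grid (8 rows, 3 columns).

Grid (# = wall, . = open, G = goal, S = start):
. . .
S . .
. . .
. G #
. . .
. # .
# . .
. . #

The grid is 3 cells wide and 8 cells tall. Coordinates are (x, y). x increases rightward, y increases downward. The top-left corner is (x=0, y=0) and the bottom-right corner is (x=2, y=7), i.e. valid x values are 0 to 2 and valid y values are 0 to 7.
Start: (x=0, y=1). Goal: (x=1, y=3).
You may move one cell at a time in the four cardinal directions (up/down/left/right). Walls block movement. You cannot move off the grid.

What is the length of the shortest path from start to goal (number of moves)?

Answer: Shortest path length: 3

Derivation:
BFS from (x=0, y=1) until reaching (x=1, y=3):
  Distance 0: (x=0, y=1)
  Distance 1: (x=0, y=0), (x=1, y=1), (x=0, y=2)
  Distance 2: (x=1, y=0), (x=2, y=1), (x=1, y=2), (x=0, y=3)
  Distance 3: (x=2, y=0), (x=2, y=2), (x=1, y=3), (x=0, y=4)  <- goal reached here
One shortest path (3 moves): (x=0, y=1) -> (x=1, y=1) -> (x=1, y=2) -> (x=1, y=3)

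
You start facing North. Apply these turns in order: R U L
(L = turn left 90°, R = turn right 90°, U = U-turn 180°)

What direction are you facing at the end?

Answer: Final heading: South

Derivation:
Start: North
  R (right (90° clockwise)) -> East
  U (U-turn (180°)) -> West
  L (left (90° counter-clockwise)) -> South
Final: South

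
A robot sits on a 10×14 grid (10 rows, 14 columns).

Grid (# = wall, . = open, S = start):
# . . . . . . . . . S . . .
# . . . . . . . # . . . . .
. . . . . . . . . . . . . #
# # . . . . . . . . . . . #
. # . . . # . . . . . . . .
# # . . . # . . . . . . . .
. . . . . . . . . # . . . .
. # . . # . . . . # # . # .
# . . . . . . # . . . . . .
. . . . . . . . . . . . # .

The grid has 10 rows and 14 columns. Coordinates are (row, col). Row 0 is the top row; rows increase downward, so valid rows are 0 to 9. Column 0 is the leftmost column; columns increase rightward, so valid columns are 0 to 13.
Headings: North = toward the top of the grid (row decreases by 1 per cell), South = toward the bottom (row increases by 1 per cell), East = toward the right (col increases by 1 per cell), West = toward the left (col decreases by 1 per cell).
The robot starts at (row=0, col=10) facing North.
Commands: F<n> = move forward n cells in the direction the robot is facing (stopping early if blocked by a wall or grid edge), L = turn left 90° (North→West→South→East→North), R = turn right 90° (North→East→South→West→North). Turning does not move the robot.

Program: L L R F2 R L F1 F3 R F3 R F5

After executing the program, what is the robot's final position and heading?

Answer: Final position: (row=0, col=9), facing East

Derivation:
Start: (row=0, col=10), facing North
  L: turn left, now facing West
  L: turn left, now facing South
  R: turn right, now facing West
  F2: move forward 2, now at (row=0, col=8)
  R: turn right, now facing North
  L: turn left, now facing West
  F1: move forward 1, now at (row=0, col=7)
  F3: move forward 3, now at (row=0, col=4)
  R: turn right, now facing North
  F3: move forward 0/3 (blocked), now at (row=0, col=4)
  R: turn right, now facing East
  F5: move forward 5, now at (row=0, col=9)
Final: (row=0, col=9), facing East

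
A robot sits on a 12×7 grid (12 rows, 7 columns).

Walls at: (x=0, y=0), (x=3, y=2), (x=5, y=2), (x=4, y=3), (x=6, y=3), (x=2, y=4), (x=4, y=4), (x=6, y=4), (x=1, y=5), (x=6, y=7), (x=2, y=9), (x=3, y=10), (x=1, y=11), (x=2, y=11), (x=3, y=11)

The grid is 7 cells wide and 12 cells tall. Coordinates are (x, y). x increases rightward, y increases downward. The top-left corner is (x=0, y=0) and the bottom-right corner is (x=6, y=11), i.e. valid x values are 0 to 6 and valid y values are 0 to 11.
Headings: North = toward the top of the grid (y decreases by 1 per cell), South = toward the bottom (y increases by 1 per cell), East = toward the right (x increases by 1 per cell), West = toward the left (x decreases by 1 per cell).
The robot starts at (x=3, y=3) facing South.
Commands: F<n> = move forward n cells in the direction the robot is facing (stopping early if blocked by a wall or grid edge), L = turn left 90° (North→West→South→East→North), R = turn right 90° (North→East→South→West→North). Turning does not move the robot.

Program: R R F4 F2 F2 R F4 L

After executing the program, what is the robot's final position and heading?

Answer: Final position: (x=3, y=3), facing North

Derivation:
Start: (x=3, y=3), facing South
  R: turn right, now facing West
  R: turn right, now facing North
  F4: move forward 0/4 (blocked), now at (x=3, y=3)
  F2: move forward 0/2 (blocked), now at (x=3, y=3)
  F2: move forward 0/2 (blocked), now at (x=3, y=3)
  R: turn right, now facing East
  F4: move forward 0/4 (blocked), now at (x=3, y=3)
  L: turn left, now facing North
Final: (x=3, y=3), facing North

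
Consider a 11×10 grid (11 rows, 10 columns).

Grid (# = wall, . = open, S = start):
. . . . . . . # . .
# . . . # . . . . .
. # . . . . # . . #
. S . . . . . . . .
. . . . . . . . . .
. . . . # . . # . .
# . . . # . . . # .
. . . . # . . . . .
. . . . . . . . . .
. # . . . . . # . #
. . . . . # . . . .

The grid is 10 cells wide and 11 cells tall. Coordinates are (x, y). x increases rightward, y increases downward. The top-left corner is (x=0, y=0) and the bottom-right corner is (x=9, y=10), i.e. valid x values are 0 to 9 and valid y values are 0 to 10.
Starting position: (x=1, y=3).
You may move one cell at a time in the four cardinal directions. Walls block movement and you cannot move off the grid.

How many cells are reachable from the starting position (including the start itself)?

Answer: Reachable cells: 94

Derivation:
BFS flood-fill from (x=1, y=3):
  Distance 0: (x=1, y=3)
  Distance 1: (x=0, y=3), (x=2, y=3), (x=1, y=4)
  Distance 2: (x=0, y=2), (x=2, y=2), (x=3, y=3), (x=0, y=4), (x=2, y=4), (x=1, y=5)
  Distance 3: (x=2, y=1), (x=3, y=2), (x=4, y=3), (x=3, y=4), (x=0, y=5), (x=2, y=5), (x=1, y=6)
  Distance 4: (x=2, y=0), (x=1, y=1), (x=3, y=1), (x=4, y=2), (x=5, y=3), (x=4, y=4), (x=3, y=5), (x=2, y=6), (x=1, y=7)
  Distance 5: (x=1, y=0), (x=3, y=0), (x=5, y=2), (x=6, y=3), (x=5, y=4), (x=3, y=6), (x=0, y=7), (x=2, y=7), (x=1, y=8)
  Distance 6: (x=0, y=0), (x=4, y=0), (x=5, y=1), (x=7, y=3), (x=6, y=4), (x=5, y=5), (x=3, y=7), (x=0, y=8), (x=2, y=8)
  Distance 7: (x=5, y=0), (x=6, y=1), (x=7, y=2), (x=8, y=3), (x=7, y=4), (x=6, y=5), (x=5, y=6), (x=3, y=8), (x=0, y=9), (x=2, y=9)
  Distance 8: (x=6, y=0), (x=7, y=1), (x=8, y=2), (x=9, y=3), (x=8, y=4), (x=6, y=6), (x=5, y=7), (x=4, y=8), (x=3, y=9), (x=0, y=10), (x=2, y=10)
  Distance 9: (x=8, y=1), (x=9, y=4), (x=8, y=5), (x=7, y=6), (x=6, y=7), (x=5, y=8), (x=4, y=9), (x=1, y=10), (x=3, y=10)
  Distance 10: (x=8, y=0), (x=9, y=1), (x=9, y=5), (x=7, y=7), (x=6, y=8), (x=5, y=9), (x=4, y=10)
  Distance 11: (x=9, y=0), (x=9, y=6), (x=8, y=7), (x=7, y=8), (x=6, y=9)
  Distance 12: (x=9, y=7), (x=8, y=8), (x=6, y=10)
  Distance 13: (x=9, y=8), (x=8, y=9), (x=7, y=10)
  Distance 14: (x=8, y=10)
  Distance 15: (x=9, y=10)
Total reachable: 94 (grid has 94 open cells total)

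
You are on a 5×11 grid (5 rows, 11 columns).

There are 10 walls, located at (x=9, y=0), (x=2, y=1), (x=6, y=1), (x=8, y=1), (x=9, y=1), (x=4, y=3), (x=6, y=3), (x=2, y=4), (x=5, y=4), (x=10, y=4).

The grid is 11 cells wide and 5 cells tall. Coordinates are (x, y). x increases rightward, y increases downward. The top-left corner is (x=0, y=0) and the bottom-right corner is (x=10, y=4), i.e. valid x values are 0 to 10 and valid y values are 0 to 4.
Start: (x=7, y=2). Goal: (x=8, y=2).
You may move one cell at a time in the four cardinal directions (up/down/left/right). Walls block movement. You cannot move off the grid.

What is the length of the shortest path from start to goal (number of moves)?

BFS from (x=7, y=2) until reaching (x=8, y=2):
  Distance 0: (x=7, y=2)
  Distance 1: (x=7, y=1), (x=6, y=2), (x=8, y=2), (x=7, y=3)  <- goal reached here
One shortest path (1 moves): (x=7, y=2) -> (x=8, y=2)

Answer: Shortest path length: 1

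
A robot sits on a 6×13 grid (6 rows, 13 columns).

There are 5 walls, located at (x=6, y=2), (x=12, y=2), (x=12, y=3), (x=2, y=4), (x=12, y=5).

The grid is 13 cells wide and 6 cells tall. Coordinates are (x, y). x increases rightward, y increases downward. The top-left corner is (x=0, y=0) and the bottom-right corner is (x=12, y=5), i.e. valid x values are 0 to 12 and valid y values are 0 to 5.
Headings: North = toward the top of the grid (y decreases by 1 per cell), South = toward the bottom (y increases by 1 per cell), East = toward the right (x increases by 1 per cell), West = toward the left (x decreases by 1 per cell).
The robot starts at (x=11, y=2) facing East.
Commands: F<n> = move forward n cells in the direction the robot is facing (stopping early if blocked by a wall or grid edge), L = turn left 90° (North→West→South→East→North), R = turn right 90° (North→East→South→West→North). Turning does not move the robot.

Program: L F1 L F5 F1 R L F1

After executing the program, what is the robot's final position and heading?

Answer: Final position: (x=4, y=1), facing West

Derivation:
Start: (x=11, y=2), facing East
  L: turn left, now facing North
  F1: move forward 1, now at (x=11, y=1)
  L: turn left, now facing West
  F5: move forward 5, now at (x=6, y=1)
  F1: move forward 1, now at (x=5, y=1)
  R: turn right, now facing North
  L: turn left, now facing West
  F1: move forward 1, now at (x=4, y=1)
Final: (x=4, y=1), facing West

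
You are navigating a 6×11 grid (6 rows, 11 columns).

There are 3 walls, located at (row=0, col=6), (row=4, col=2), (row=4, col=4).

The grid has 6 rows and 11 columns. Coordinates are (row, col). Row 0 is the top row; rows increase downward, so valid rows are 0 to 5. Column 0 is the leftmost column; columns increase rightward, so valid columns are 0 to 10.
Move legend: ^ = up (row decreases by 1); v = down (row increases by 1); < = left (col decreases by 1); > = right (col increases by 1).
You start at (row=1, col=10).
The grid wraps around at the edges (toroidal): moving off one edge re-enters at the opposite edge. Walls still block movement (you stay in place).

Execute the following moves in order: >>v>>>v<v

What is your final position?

Start: (row=1, col=10)
  > (right): (row=1, col=10) -> (row=1, col=0)
  > (right): (row=1, col=0) -> (row=1, col=1)
  v (down): (row=1, col=1) -> (row=2, col=1)
  > (right): (row=2, col=1) -> (row=2, col=2)
  > (right): (row=2, col=2) -> (row=2, col=3)
  > (right): (row=2, col=3) -> (row=2, col=4)
  v (down): (row=2, col=4) -> (row=3, col=4)
  < (left): (row=3, col=4) -> (row=3, col=3)
  v (down): (row=3, col=3) -> (row=4, col=3)
Final: (row=4, col=3)

Answer: Final position: (row=4, col=3)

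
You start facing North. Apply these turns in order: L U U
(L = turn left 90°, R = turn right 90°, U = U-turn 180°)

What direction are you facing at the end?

Answer: Final heading: West

Derivation:
Start: North
  L (left (90° counter-clockwise)) -> West
  U (U-turn (180°)) -> East
  U (U-turn (180°)) -> West
Final: West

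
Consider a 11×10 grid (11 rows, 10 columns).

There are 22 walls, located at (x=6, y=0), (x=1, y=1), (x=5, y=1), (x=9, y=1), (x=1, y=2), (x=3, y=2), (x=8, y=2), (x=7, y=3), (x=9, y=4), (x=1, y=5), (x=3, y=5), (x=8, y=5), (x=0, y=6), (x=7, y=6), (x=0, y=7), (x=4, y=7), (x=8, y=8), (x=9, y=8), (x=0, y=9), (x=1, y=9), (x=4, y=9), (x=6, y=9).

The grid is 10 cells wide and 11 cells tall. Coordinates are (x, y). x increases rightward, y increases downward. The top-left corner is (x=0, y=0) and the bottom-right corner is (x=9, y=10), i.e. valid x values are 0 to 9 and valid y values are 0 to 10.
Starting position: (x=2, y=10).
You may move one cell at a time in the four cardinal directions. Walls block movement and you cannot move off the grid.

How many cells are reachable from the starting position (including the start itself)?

BFS flood-fill from (x=2, y=10):
  Distance 0: (x=2, y=10)
  Distance 1: (x=2, y=9), (x=1, y=10), (x=3, y=10)
  Distance 2: (x=2, y=8), (x=3, y=9), (x=0, y=10), (x=4, y=10)
  Distance 3: (x=2, y=7), (x=1, y=8), (x=3, y=8), (x=5, y=10)
  Distance 4: (x=2, y=6), (x=1, y=7), (x=3, y=7), (x=0, y=8), (x=4, y=8), (x=5, y=9), (x=6, y=10)
  Distance 5: (x=2, y=5), (x=1, y=6), (x=3, y=6), (x=5, y=8), (x=7, y=10)
  Distance 6: (x=2, y=4), (x=4, y=6), (x=5, y=7), (x=6, y=8), (x=7, y=9), (x=8, y=10)
  Distance 7: (x=2, y=3), (x=1, y=4), (x=3, y=4), (x=4, y=5), (x=5, y=6), (x=6, y=7), (x=7, y=8), (x=8, y=9), (x=9, y=10)
  Distance 8: (x=2, y=2), (x=1, y=3), (x=3, y=3), (x=0, y=4), (x=4, y=4), (x=5, y=5), (x=6, y=6), (x=7, y=7), (x=9, y=9)
  Distance 9: (x=2, y=1), (x=0, y=3), (x=4, y=3), (x=5, y=4), (x=0, y=5), (x=6, y=5), (x=8, y=7)
  Distance 10: (x=2, y=0), (x=3, y=1), (x=0, y=2), (x=4, y=2), (x=5, y=3), (x=6, y=4), (x=7, y=5), (x=8, y=6), (x=9, y=7)
  Distance 11: (x=1, y=0), (x=3, y=0), (x=0, y=1), (x=4, y=1), (x=5, y=2), (x=6, y=3), (x=7, y=4), (x=9, y=6)
  Distance 12: (x=0, y=0), (x=4, y=0), (x=6, y=2), (x=8, y=4), (x=9, y=5)
  Distance 13: (x=5, y=0), (x=6, y=1), (x=7, y=2), (x=8, y=3)
  Distance 14: (x=7, y=1), (x=9, y=3)
  Distance 15: (x=7, y=0), (x=8, y=1), (x=9, y=2)
  Distance 16: (x=8, y=0)
  Distance 17: (x=9, y=0)
Total reachable: 88 (grid has 88 open cells total)

Answer: Reachable cells: 88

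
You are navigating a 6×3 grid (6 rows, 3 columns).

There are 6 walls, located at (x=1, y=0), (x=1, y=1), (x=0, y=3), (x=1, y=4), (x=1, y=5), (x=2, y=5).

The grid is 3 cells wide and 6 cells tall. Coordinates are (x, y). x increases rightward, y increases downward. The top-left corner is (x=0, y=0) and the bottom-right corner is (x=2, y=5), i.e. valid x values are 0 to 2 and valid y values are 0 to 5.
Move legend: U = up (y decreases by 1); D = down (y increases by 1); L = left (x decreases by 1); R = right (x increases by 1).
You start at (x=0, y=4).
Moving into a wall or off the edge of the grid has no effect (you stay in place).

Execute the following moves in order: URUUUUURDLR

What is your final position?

Start: (x=0, y=4)
  U (up): blocked, stay at (x=0, y=4)
  R (right): blocked, stay at (x=0, y=4)
  [×5]U (up): blocked, stay at (x=0, y=4)
  R (right): blocked, stay at (x=0, y=4)
  D (down): (x=0, y=4) -> (x=0, y=5)
  L (left): blocked, stay at (x=0, y=5)
  R (right): blocked, stay at (x=0, y=5)
Final: (x=0, y=5)

Answer: Final position: (x=0, y=5)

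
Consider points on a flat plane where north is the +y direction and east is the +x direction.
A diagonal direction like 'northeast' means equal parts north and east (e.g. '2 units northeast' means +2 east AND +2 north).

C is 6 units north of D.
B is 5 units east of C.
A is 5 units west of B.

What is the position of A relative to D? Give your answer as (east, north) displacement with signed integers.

Place D at the origin (east=0, north=0).
  C is 6 units north of D: delta (east=+0, north=+6); C at (east=0, north=6).
  B is 5 units east of C: delta (east=+5, north=+0); B at (east=5, north=6).
  A is 5 units west of B: delta (east=-5, north=+0); A at (east=0, north=6).
Therefore A relative to D: (east=0, north=6).

Answer: A is at (east=0, north=6) relative to D.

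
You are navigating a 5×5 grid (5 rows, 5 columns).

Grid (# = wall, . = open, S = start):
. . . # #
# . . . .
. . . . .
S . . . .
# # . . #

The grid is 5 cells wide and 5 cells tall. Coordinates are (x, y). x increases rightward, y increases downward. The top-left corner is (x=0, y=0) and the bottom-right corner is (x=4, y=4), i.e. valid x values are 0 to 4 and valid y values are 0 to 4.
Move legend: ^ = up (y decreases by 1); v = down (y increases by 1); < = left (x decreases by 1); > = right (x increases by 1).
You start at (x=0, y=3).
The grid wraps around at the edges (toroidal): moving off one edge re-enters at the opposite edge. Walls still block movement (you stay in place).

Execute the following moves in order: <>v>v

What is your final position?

Answer: Final position: (x=1, y=3)

Derivation:
Start: (x=0, y=3)
  < (left): (x=0, y=3) -> (x=4, y=3)
  > (right): (x=4, y=3) -> (x=0, y=3)
  v (down): blocked, stay at (x=0, y=3)
  > (right): (x=0, y=3) -> (x=1, y=3)
  v (down): blocked, stay at (x=1, y=3)
Final: (x=1, y=3)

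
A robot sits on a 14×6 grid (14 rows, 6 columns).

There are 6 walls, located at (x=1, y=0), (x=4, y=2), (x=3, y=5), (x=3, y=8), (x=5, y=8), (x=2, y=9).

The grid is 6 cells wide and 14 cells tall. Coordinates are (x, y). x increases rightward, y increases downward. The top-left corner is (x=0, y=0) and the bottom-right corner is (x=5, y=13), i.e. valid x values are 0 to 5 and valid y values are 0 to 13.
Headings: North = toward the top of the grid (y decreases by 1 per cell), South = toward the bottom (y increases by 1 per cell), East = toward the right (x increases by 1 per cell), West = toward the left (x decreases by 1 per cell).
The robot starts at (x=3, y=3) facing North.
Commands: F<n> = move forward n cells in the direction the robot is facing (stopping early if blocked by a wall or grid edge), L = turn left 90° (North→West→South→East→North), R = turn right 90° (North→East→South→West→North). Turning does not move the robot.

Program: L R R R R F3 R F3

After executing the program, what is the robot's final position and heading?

Start: (x=3, y=3), facing North
  L: turn left, now facing West
  R: turn right, now facing North
  R: turn right, now facing East
  R: turn right, now facing South
  R: turn right, now facing West
  F3: move forward 3, now at (x=0, y=3)
  R: turn right, now facing North
  F3: move forward 3, now at (x=0, y=0)
Final: (x=0, y=0), facing North

Answer: Final position: (x=0, y=0), facing North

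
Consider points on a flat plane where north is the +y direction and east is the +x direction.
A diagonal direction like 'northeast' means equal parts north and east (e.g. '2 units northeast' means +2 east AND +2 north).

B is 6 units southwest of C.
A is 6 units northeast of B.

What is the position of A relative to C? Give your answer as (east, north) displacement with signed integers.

Answer: A is at (east=0, north=0) relative to C.

Derivation:
Place C at the origin (east=0, north=0).
  B is 6 units southwest of C: delta (east=-6, north=-6); B at (east=-6, north=-6).
  A is 6 units northeast of B: delta (east=+6, north=+6); A at (east=0, north=0).
Therefore A relative to C: (east=0, north=0).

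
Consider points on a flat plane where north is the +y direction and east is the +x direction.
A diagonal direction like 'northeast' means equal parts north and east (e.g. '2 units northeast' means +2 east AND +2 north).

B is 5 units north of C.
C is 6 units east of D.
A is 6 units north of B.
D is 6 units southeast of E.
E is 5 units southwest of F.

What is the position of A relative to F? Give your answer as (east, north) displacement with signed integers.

Answer: A is at (east=7, north=0) relative to F.

Derivation:
Place F at the origin (east=0, north=0).
  E is 5 units southwest of F: delta (east=-5, north=-5); E at (east=-5, north=-5).
  D is 6 units southeast of E: delta (east=+6, north=-6); D at (east=1, north=-11).
  C is 6 units east of D: delta (east=+6, north=+0); C at (east=7, north=-11).
  B is 5 units north of C: delta (east=+0, north=+5); B at (east=7, north=-6).
  A is 6 units north of B: delta (east=+0, north=+6); A at (east=7, north=0).
Therefore A relative to F: (east=7, north=0).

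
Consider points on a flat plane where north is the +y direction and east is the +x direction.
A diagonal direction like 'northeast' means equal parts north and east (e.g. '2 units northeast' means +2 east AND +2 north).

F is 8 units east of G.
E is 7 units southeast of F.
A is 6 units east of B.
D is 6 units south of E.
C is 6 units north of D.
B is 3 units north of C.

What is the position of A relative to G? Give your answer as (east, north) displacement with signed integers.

Answer: A is at (east=21, north=-4) relative to G.

Derivation:
Place G at the origin (east=0, north=0).
  F is 8 units east of G: delta (east=+8, north=+0); F at (east=8, north=0).
  E is 7 units southeast of F: delta (east=+7, north=-7); E at (east=15, north=-7).
  D is 6 units south of E: delta (east=+0, north=-6); D at (east=15, north=-13).
  C is 6 units north of D: delta (east=+0, north=+6); C at (east=15, north=-7).
  B is 3 units north of C: delta (east=+0, north=+3); B at (east=15, north=-4).
  A is 6 units east of B: delta (east=+6, north=+0); A at (east=21, north=-4).
Therefore A relative to G: (east=21, north=-4).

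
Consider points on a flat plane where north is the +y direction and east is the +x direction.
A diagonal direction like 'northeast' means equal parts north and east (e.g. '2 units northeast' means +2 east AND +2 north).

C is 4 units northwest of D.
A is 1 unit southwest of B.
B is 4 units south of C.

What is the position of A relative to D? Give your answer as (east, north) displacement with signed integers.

Place D at the origin (east=0, north=0).
  C is 4 units northwest of D: delta (east=-4, north=+4); C at (east=-4, north=4).
  B is 4 units south of C: delta (east=+0, north=-4); B at (east=-4, north=0).
  A is 1 unit southwest of B: delta (east=-1, north=-1); A at (east=-5, north=-1).
Therefore A relative to D: (east=-5, north=-1).

Answer: A is at (east=-5, north=-1) relative to D.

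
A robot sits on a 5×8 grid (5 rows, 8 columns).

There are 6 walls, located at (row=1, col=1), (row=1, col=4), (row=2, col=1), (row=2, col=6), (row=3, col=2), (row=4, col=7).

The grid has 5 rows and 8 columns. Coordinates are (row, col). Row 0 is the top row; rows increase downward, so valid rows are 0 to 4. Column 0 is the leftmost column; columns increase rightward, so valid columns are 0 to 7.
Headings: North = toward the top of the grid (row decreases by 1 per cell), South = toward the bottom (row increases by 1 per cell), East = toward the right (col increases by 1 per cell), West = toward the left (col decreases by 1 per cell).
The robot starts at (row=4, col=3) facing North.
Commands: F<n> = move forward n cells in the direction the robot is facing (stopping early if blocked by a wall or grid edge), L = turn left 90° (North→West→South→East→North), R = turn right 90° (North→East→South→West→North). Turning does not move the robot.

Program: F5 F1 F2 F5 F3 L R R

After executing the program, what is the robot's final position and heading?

Start: (row=4, col=3), facing North
  F5: move forward 4/5 (blocked), now at (row=0, col=3)
  F1: move forward 0/1 (blocked), now at (row=0, col=3)
  F2: move forward 0/2 (blocked), now at (row=0, col=3)
  F5: move forward 0/5 (blocked), now at (row=0, col=3)
  F3: move forward 0/3 (blocked), now at (row=0, col=3)
  L: turn left, now facing West
  R: turn right, now facing North
  R: turn right, now facing East
Final: (row=0, col=3), facing East

Answer: Final position: (row=0, col=3), facing East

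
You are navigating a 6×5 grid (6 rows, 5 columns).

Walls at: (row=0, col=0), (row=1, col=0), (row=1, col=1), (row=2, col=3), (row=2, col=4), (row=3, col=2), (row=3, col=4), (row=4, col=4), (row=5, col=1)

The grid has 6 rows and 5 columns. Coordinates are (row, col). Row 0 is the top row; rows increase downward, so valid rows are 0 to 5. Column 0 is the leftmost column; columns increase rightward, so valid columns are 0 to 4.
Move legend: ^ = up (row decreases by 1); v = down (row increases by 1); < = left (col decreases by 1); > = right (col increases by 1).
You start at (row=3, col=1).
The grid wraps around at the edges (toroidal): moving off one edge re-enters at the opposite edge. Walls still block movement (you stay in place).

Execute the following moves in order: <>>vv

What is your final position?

Answer: Final position: (row=4, col=1)

Derivation:
Start: (row=3, col=1)
  < (left): (row=3, col=1) -> (row=3, col=0)
  > (right): (row=3, col=0) -> (row=3, col=1)
  > (right): blocked, stay at (row=3, col=1)
  v (down): (row=3, col=1) -> (row=4, col=1)
  v (down): blocked, stay at (row=4, col=1)
Final: (row=4, col=1)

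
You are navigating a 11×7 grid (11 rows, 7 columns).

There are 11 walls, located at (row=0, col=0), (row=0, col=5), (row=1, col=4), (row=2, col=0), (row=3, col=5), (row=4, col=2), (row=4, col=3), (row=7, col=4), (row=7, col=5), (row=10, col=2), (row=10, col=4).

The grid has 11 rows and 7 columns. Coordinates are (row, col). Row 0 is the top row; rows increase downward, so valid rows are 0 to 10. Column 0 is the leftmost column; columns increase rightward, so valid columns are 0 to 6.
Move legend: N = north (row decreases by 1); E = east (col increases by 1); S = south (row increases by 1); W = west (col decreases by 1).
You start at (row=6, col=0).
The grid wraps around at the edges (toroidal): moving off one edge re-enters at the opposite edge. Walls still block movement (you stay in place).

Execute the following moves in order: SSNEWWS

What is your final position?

Answer: Final position: (row=8, col=6)

Derivation:
Start: (row=6, col=0)
  S (south): (row=6, col=0) -> (row=7, col=0)
  S (south): (row=7, col=0) -> (row=8, col=0)
  N (north): (row=8, col=0) -> (row=7, col=0)
  E (east): (row=7, col=0) -> (row=7, col=1)
  W (west): (row=7, col=1) -> (row=7, col=0)
  W (west): (row=7, col=0) -> (row=7, col=6)
  S (south): (row=7, col=6) -> (row=8, col=6)
Final: (row=8, col=6)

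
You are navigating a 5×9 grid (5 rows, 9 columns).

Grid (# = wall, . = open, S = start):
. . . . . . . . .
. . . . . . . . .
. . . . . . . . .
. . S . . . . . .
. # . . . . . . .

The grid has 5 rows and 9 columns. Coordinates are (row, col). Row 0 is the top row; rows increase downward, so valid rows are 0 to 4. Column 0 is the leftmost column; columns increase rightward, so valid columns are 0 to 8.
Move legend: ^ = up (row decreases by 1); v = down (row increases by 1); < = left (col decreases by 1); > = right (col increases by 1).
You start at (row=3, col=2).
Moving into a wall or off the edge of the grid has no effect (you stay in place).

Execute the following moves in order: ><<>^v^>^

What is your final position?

Answer: Final position: (row=1, col=3)

Derivation:
Start: (row=3, col=2)
  > (right): (row=3, col=2) -> (row=3, col=3)
  < (left): (row=3, col=3) -> (row=3, col=2)
  < (left): (row=3, col=2) -> (row=3, col=1)
  > (right): (row=3, col=1) -> (row=3, col=2)
  ^ (up): (row=3, col=2) -> (row=2, col=2)
  v (down): (row=2, col=2) -> (row=3, col=2)
  ^ (up): (row=3, col=2) -> (row=2, col=2)
  > (right): (row=2, col=2) -> (row=2, col=3)
  ^ (up): (row=2, col=3) -> (row=1, col=3)
Final: (row=1, col=3)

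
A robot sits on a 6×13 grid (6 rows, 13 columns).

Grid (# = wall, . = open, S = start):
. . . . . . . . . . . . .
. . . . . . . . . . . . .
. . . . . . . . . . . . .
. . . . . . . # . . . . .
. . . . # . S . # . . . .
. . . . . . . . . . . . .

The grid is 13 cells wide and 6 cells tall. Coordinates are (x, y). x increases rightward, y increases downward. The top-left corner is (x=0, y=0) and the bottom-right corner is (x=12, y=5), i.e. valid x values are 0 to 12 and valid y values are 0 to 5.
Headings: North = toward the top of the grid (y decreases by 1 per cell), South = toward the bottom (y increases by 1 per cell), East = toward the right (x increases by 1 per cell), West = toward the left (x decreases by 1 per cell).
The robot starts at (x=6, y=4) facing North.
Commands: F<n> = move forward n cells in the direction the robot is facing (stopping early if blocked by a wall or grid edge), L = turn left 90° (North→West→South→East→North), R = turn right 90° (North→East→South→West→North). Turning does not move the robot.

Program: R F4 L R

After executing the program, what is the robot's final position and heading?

Answer: Final position: (x=7, y=4), facing East

Derivation:
Start: (x=6, y=4), facing North
  R: turn right, now facing East
  F4: move forward 1/4 (blocked), now at (x=7, y=4)
  L: turn left, now facing North
  R: turn right, now facing East
Final: (x=7, y=4), facing East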